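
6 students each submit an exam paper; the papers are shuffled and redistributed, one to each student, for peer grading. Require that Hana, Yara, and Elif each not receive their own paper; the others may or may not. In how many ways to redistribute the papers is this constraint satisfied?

426

Let A_j be the event that the j-th constrained one is fixed. By inclusion-exclusion over the 3 events:
Σ_{j=0}^{3} (-1)^j C(3,j)(6-j)!
= C(3,0)·6! - C(3,1)·5! + C(3,2)·4! - C(3,3)·3!
= 720 - 360 + 72 - 6
= 426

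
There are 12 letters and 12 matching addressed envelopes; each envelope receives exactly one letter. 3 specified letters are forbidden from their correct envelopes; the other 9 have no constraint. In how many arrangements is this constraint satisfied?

Inclusion-exclusion on the 3 forbidden self-matches:
Σ_{j=0}^{3} (-1)^j C(3,j)(12-j)!
= C(3,0)·12! - C(3,1)·11! + C(3,2)·10! - C(3,3)·9!
= 479001600 - 119750400 + 10886400 - 362880
= 369774720

369774720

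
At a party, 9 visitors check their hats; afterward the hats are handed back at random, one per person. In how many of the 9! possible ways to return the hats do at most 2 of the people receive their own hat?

Sum C(9,i)·!(9-i) for i = 0..2:
  i=0: C(9,0)·!9 = 1·133496 = 133496
  i=1: C(9,1)·!8 = 9·14833 = 133497
  i=2: C(9,2)·!7 = 36·1854 = 66744
Total = 333737.

333737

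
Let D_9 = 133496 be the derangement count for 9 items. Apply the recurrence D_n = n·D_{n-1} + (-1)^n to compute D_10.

1334961

D_10 = 10·133496 + 1 = 1334961.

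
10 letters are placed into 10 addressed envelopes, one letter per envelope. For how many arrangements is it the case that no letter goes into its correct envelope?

1334961

By inclusion-exclusion, !10 = Σ (-1)^k · 10!/k! for k=0..10
= 10! - 10!/1! + 10!/2! - 10!/3! + 10!/4! - 10!/5! + 10!/6! - 10!/7! + 10!/8! - 10!/9! + 10!/10!
= 3628800 - 3628800 + 1814400 - 604800 + 151200 - 30240 + 5040 - 720 + 90 - 10 + 1
= 1334961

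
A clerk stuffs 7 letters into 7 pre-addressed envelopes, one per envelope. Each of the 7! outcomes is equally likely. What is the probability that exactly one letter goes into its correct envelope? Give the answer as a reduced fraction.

53/144

Favorable outcomes: C(7,1)·!6 = 7·265 = 1855.
Total outcomes: 7! = 5040.
Probability = 1855/5040 = 53/144.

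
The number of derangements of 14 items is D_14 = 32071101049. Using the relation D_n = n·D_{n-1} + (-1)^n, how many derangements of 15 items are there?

D_15 = 15·32071101049 - 1 = 481066515734.

481066515734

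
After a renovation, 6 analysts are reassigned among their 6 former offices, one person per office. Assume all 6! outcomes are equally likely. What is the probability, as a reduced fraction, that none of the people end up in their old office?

53/144

Favorable outcomes: !6 = 265.
Total outcomes: 6! = 720.
Probability = 265/720 = 53/144.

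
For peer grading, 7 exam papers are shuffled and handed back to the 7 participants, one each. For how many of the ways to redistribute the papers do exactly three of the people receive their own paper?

Choose which 3 of the 7 are fixed: C(7,3) = 35.
The other 4 form a derangement: !4 = 9.
Total: 35 × 9 = 315.

315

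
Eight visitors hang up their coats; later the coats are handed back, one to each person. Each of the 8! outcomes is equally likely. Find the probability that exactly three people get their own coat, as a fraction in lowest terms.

Favorable outcomes: C(8,3)·!5 = 56·44 = 2464.
Total outcomes: 8! = 40320.
Probability = 2464/40320 = 11/180.

11/180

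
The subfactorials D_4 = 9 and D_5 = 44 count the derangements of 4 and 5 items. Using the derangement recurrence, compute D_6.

D_6 = (6-1)·(D_5 + D_4) = 5·(44 + 9) = 5·53 = 265.

265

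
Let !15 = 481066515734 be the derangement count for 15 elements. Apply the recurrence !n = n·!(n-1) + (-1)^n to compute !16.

7697064251745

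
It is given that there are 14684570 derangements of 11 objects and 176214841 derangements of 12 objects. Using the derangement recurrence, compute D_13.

D_13 = (13-1)·(D_12 + D_11) = 12·(176214841 + 14684570) = 12·190899411 = 2290792932.

2290792932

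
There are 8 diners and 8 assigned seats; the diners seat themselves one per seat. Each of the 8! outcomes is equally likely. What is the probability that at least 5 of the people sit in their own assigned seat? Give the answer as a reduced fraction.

Favorable outcomes: Σ_{i≥5} C(8,i)·!(8-i) = 56·2 + 28·1 + 8·0 + 1·1 = 141.
Total outcomes: 8! = 40320.
Probability = 141/40320 = 47/13440.

47/13440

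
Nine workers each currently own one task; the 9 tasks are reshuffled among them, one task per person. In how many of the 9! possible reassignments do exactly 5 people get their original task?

Choose which 5 of the 9 are fixed: C(9,5) = 126.
The remaining 4 must be deranged: !4 = 9.
Total: 126 × 9 = 1134.

1134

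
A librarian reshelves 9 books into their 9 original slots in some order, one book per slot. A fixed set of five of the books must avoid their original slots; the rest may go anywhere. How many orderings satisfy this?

Inclusion-exclusion on the 5 forbidden self-matches:
Σ_{j=0}^{5} (-1)^j C(5,j)(9-j)!
= C(5,0)·9! - C(5,1)·8! + C(5,2)·7! - C(5,3)·6! + C(5,4)·5! - C(5,5)·4!
= 362880 - 201600 + 50400 - 7200 + 600 - 24
= 205056

205056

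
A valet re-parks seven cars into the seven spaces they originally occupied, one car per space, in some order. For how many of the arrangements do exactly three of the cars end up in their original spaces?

315

Choose which 3 of the 7 are fixed: C(7,3) = 35.
The other 4 form a derangement: !4 = 9.
Total: 35 × 9 = 315.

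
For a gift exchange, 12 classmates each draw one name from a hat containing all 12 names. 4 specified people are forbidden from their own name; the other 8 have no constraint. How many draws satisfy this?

339696000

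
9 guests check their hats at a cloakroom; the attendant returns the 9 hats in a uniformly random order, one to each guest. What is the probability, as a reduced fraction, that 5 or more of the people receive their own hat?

1339/362880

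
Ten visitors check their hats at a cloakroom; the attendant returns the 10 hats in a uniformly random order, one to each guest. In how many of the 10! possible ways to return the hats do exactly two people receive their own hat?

667485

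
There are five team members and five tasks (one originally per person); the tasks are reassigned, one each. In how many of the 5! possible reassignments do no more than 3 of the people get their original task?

# with exactly i fixed is C(5,i)·!(5-i); sum over i=0..3:
  i=0: C(5,0)·!5 = 1·44 = 44
  i=1: C(5,1)·!4 = 5·9 = 45
  i=2: C(5,2)·!3 = 10·2 = 20
  i=3: C(5,3)·!2 = 10·1 = 10
Total = 119.

119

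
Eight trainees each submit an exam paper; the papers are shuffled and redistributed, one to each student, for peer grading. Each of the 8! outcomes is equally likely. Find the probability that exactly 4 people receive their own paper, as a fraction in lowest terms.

1/64

Favorable outcomes: C(8,4)·!4 = 70·9 = 630.
Total outcomes: 8! = 40320.
Probability = 630/40320 = 1/64.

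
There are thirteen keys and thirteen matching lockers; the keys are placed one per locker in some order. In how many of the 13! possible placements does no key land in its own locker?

2290792932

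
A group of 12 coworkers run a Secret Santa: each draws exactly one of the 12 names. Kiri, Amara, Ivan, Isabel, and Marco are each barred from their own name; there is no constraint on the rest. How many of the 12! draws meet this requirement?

Let A_j be the event that the j-th constrained one is fixed. By inclusion-exclusion over the 5 events:
Σ_{j=0}^{5} (-1)^j C(5,j)(12-j)!
= C(5,0)·12! - C(5,1)·11! + C(5,2)·10! - C(5,3)·9! + C(5,4)·8! - C(5,5)·7!
= 479001600 - 199584000 + 36288000 - 3628800 + 201600 - 5040
= 312273360

312273360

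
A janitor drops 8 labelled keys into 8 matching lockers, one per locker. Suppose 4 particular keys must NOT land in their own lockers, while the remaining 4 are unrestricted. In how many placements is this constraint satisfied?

24024

Inclusion-exclusion on the 4 forbidden self-matches:
Σ_{j=0}^{4} (-1)^j C(4,j)(8-j)!
= C(4,0)·8! - C(4,1)·7! + C(4,2)·6! - C(4,3)·5! + C(4,4)·4!
= 40320 - 20160 + 4320 - 480 + 24
= 24024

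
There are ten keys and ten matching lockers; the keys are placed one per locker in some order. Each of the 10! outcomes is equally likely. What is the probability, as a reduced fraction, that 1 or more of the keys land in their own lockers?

28319/44800

Favorable outcomes: Σ_{i≥1} C(10,i)·!(10-i) = 10·133496 + 45·14833 + 120·1854 + 210·265 + 252·44 + 210·9 + 120·2 + 45·1 + 10·0 + 1·1 = 2293839.
Total outcomes: 10! = 3628800.
Probability = 2293839/3628800 = 28319/44800.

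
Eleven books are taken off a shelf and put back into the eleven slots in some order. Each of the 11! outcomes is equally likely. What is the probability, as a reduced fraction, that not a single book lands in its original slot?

1468457/3991680

Favorable outcomes: !11 = 14684570.
Total outcomes: 11! = 39916800.
Probability = 14684570/39916800 = 1468457/3991680.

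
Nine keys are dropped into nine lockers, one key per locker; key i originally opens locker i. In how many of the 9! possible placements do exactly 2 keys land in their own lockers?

66744

Choose which 2 of the 9 are fixed: C(9,2) = 36.
The other 7 form a derangement: !7 = 1854.
Total: 36 × 1854 = 66744.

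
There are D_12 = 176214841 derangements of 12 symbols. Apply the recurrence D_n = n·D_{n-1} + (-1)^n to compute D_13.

2290792932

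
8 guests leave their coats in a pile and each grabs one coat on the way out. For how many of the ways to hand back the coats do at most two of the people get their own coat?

37085

Sum C(8,i)·!(8-i) for i = 0..2:
  i=0: C(8,0)·!8 = 1·14833 = 14833
  i=1: C(8,1)·!7 = 8·1854 = 14832
  i=2: C(8,2)·!6 = 28·265 = 7420
Total = 37085.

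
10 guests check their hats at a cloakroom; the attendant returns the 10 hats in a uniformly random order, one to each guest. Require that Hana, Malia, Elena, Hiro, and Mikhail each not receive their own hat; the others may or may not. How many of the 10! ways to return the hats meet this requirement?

Inclusion-exclusion on the 5 forbidden self-matches:
Σ_{j=0}^{5} (-1)^j C(5,j)(10-j)!
= C(5,0)·10! - C(5,1)·9! + C(5,2)·8! - C(5,3)·7! + C(5,4)·6! - C(5,5)·5!
= 3628800 - 1814400 + 403200 - 50400 + 3600 - 120
= 2170680

2170680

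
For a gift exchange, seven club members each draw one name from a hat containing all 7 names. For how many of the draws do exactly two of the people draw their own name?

Choose which 2 of the 7 are fixed: C(7,2) = 21.
The other 5 form a derangement: !5 = 44.
Total: 21 × 44 = 924.

924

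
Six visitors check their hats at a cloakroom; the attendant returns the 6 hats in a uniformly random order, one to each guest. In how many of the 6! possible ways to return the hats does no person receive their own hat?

265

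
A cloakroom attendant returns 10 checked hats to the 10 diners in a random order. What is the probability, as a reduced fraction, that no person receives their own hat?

16481/44800

Favorable outcomes: !10 = 1334961.
Total outcomes: 10! = 3628800.
Probability = 1334961/3628800 = 16481/44800.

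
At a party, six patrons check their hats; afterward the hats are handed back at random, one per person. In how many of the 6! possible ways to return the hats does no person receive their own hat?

!6 is the nearest integer to 6!/e.
6! = 720, and 720/e ≈ 264.87, so !6 = 265.

265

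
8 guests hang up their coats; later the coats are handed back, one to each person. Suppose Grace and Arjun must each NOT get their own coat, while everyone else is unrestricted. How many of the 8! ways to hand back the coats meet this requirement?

Let A_j be the event that the j-th constrained one is fixed. By inclusion-exclusion over the 2 events:
Σ_{j=0}^{2} (-1)^j C(2,j)(8-j)!
= C(2,0)·8! - C(2,1)·7! + C(2,2)·6!
= 40320 - 10080 + 720
= 30960

30960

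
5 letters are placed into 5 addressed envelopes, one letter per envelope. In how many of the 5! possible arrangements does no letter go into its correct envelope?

!5 is the nearest integer to 5!/e.
5! = 120, and 120/e ≈ 44.15, so !5 = 44.

44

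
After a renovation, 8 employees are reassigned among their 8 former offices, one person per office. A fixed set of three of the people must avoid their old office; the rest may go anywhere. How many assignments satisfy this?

27240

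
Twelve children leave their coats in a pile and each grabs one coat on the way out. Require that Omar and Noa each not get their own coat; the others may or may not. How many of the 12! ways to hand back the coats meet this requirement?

402796800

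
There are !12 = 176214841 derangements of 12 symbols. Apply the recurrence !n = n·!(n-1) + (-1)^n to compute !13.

2290792932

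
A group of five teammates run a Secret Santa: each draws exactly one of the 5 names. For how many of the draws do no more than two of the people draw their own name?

# with exactly i fixed is C(5,i)·!(5-i); sum over i=0..2:
  i=0: C(5,0)·!5 = 1·44 = 44
  i=1: C(5,1)·!4 = 5·9 = 45
  i=2: C(5,2)·!3 = 10·2 = 20
Total = 109.

109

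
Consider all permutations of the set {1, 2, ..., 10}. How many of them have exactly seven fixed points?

Choose which 7 of the 10 are fixed: C(10,7) = 120.
The remaining 3 must be deranged: !3 = 2.
Total: 120 × 2 = 240.

240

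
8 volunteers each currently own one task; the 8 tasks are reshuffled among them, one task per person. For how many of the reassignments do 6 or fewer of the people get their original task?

Sum C(8,i)·!(8-i) for i = 0..6:
  i=0: C(8,0)·!8 = 1·14833 = 14833
  i=1: C(8,1)·!7 = 8·1854 = 14832
  i=2: C(8,2)·!6 = 28·265 = 7420
  i=3: C(8,3)·!5 = 56·44 = 2464
  i=4: C(8,4)·!4 = 70·9 = 630
  i=5: C(8,5)·!3 = 56·2 = 112
  i=6: C(8,6)·!2 = 28·1 = 28
Total = 40319.

40319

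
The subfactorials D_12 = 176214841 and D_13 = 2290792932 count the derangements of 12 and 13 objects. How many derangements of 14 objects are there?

D_14 = (14-1)·(D_13 + D_12) = 13·(2290792932 + 176214841) = 13·2467007773 = 32071101049.

32071101049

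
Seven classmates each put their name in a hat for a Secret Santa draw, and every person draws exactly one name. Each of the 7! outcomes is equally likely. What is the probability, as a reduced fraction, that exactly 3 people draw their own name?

Favorable outcomes: C(7,3)·!4 = 35·9 = 315.
Total outcomes: 7! = 5040.
Probability = 315/5040 = 1/16.

1/16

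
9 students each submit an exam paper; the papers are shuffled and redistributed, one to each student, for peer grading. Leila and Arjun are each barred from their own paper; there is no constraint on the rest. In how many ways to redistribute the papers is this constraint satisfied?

Inclusion-exclusion on the 2 forbidden self-matches:
Σ_{j=0}^{2} (-1)^j C(2,j)(9-j)!
= C(2,0)·9! - C(2,1)·8! + C(2,2)·7!
= 362880 - 80640 + 5040
= 287280

287280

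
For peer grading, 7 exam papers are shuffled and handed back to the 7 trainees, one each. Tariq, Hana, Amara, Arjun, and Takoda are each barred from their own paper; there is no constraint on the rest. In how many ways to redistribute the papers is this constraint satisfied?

2428

Inclusion-exclusion on the 5 forbidden self-matches:
Σ_{j=0}^{5} (-1)^j C(5,j)(7-j)!
= C(5,0)·7! - C(5,1)·6! + C(5,2)·5! - C(5,3)·4! + C(5,4)·3! - C(5,5)·2!
= 5040 - 3600 + 1200 - 240 + 30 - 2
= 2428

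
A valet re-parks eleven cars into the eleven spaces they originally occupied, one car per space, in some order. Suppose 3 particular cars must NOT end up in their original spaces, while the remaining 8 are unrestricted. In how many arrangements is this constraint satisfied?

30078720

Let A_j be the event that the j-th constrained one is fixed. By inclusion-exclusion over the 3 events:
Σ_{j=0}^{3} (-1)^j C(3,j)(11-j)!
= C(3,0)·11! - C(3,1)·10! + C(3,2)·9! - C(3,3)·8!
= 39916800 - 10886400 + 1088640 - 40320
= 30078720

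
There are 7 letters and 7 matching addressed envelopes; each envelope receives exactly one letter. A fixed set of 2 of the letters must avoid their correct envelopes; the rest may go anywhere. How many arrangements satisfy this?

3720

Inclusion-exclusion on the 2 forbidden self-matches:
Σ_{j=0}^{2} (-1)^j C(2,j)(7-j)!
= C(2,0)·7! - C(2,1)·6! + C(2,2)·5!
= 5040 - 1440 + 120
= 3720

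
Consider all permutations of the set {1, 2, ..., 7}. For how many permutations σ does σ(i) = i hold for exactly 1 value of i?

1855

Pick the single fixed position: C(7,1) = 7 ways.
The remaining 6 must be deranged: !6 = 265.
Total: 7 × 265 = 1855.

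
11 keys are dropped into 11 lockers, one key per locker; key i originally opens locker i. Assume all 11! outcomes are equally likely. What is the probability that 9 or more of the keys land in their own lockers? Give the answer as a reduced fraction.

1/712800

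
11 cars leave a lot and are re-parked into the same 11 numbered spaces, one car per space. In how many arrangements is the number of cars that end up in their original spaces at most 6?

39913444

# with exactly i fixed is C(11,i)·!(11-i); sum over i=0..6:
  i=0: C(11,0)·!11 = 1·14684570 = 14684570
  i=1: C(11,1)·!10 = 11·1334961 = 14684571
  i=2: C(11,2)·!9 = 55·133496 = 7342280
  i=3: C(11,3)·!8 = 165·14833 = 2447445
  i=4: C(11,4)·!7 = 330·1854 = 611820
  i=5: C(11,5)·!6 = 462·265 = 122430
  i=6: C(11,6)·!5 = 462·44 = 20328
Total = 39913444.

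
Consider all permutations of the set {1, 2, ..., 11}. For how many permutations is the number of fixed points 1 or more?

# with exactly i fixed is C(11,i)·!(11-i); sum over i=1..11:
  i=1: C(11,1)·!10 = 11·1334961 = 14684571
  i=2: C(11,2)·!9 = 55·133496 = 7342280
  i=3: C(11,3)·!8 = 165·14833 = 2447445
  i=4: C(11,4)·!7 = 330·1854 = 611820
  i=5: C(11,5)·!6 = 462·265 = 122430
  i=6: C(11,6)·!5 = 462·44 = 20328
  i=7: C(11,7)·!4 = 330·9 = 2970
  i=8: C(11,8)·!3 = 165·2 = 330
  i=9: C(11,9)·!2 = 55·1 = 55
  i=10: C(11,10)·!1 = 11·0 = 0
  i=11: C(11,11)·!0 = 1·1 = 1
Total = 25232230.

25232230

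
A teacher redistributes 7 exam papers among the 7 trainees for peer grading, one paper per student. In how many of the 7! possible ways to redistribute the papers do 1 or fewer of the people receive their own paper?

3709

Sum C(7,i)·!(7-i) for i = 0..1:
  i=0: C(7,0)·!7 = 1·1854 = 1854
  i=1: C(7,1)·!6 = 7·265 = 1855
Total = 3709.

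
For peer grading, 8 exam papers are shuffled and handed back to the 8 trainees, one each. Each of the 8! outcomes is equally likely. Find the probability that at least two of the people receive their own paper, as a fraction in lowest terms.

Favorable outcomes: Σ_{i≥2} C(8,i)·!(8-i) = 28·265 + 56·44 + 70·9 + 56·2 + 28·1 + 8·0 + 1·1 = 10655.
Total outcomes: 8! = 40320.
Probability = 10655/40320 = 2131/8064.

2131/8064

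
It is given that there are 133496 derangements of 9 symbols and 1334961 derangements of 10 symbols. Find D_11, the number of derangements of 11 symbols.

14684570

D_11 = (11-1)·(D_10 + D_9) = 10·(1334961 + 133496) = 10·1468457 = 14684570.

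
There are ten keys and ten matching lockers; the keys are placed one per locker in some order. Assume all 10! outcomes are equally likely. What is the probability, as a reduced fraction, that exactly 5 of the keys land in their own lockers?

11/3600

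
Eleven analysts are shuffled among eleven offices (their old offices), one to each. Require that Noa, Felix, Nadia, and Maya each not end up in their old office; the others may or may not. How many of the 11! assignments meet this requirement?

27422640

Inclusion-exclusion on the 4 forbidden self-matches:
Σ_{j=0}^{4} (-1)^j C(4,j)(11-j)!
= C(4,0)·11! - C(4,1)·10! + C(4,2)·9! - C(4,3)·8! + C(4,4)·7!
= 39916800 - 14515200 + 2177280 - 161280 + 5040
= 27422640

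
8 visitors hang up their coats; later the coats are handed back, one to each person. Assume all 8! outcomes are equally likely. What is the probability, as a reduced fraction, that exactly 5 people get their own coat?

1/360

Favorable outcomes: C(8,5)·!3 = 56·2 = 112.
Total outcomes: 8! = 40320.
Probability = 112/40320 = 1/360.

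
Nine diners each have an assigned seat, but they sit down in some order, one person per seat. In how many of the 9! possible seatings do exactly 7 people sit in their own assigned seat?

36

Pick the 7 fixed positions: C(9,7) = 36 ways.
The remaining 2 must be deranged: !2 = 1.
Total: 36 × 1 = 36.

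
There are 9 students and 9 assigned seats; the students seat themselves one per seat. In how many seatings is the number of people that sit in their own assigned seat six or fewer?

362843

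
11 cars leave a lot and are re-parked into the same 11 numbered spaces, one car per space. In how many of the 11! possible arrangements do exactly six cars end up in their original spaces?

Pick the 6 fixed positions: C(11,6) = 462 ways.
The other 5 form a derangement: !5 = 44.
Total: 462 × 44 = 20328.

20328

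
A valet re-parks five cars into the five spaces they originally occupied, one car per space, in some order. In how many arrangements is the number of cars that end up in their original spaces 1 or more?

76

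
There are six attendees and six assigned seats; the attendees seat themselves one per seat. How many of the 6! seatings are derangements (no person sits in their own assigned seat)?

265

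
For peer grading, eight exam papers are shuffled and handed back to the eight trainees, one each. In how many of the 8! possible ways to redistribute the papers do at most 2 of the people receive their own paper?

37085

# with exactly i fixed is C(8,i)·!(8-i); sum over i=0..2:
  i=0: C(8,0)·!8 = 1·14833 = 14833
  i=1: C(8,1)·!7 = 8·1854 = 14832
  i=2: C(8,2)·!6 = 28·265 = 7420
Total = 37085.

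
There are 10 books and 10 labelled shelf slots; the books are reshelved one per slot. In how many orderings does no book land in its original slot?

The number of derangements of 10 is !10 = Σ_{k=0}^{10} (-1)^k·10!/k!
= 10! - 10!/1! + 10!/2! - 10!/3! + 10!/4! - 10!/5! + 10!/6! - 10!/7! + 10!/8! - 10!/9! + 10!/10!
= 3628800 - 3628800 + 1814400 - 604800 + 151200 - 30240 + 5040 - 720 + 90 - 10 + 1
= 1334961

1334961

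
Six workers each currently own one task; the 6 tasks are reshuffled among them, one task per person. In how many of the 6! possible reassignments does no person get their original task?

By inclusion-exclusion, !6 = Σ (-1)^k · 6!/k! for k=0..6
= 6! - 6!/1! + 6!/2! - 6!/3! + 6!/4! - 6!/5! + 6!/6!
= 720 - 720 + 360 - 120 + 30 - 6 + 1
= 265

265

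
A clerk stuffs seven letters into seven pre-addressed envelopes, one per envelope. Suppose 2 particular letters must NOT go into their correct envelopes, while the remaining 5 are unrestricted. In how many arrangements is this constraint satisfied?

Inclusion-exclusion on the 2 forbidden self-matches:
Σ_{j=0}^{2} (-1)^j C(2,j)(7-j)!
= C(2,0)·7! - C(2,1)·6! + C(2,2)·5!
= 5040 - 1440 + 120
= 3720

3720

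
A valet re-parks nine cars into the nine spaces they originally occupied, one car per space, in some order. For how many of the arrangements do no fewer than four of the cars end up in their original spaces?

# with exactly i fixed is C(9,i)·!(9-i); sum over i=4..9:
  i=4: C(9,4)·!5 = 126·44 = 5544
  i=5: C(9,5)·!4 = 126·9 = 1134
  i=6: C(9,6)·!3 = 84·2 = 168
  i=7: C(9,7)·!2 = 36·1 = 36
  i=8: C(9,8)·!1 = 9·0 = 0
  i=9: C(9,9)·!0 = 1·1 = 1
Total = 6883.

6883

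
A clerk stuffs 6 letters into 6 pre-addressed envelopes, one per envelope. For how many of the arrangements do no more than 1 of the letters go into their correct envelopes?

529

# with exactly i fixed is C(6,i)·!(6-i); sum over i=0..1:
  i=0: C(6,0)·!6 = 1·265 = 265
  i=1: C(6,1)·!5 = 6·44 = 264
Total = 529.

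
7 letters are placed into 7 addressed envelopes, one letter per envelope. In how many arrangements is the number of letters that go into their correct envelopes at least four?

# with exactly i fixed is C(7,i)·!(7-i); sum over i=4..7:
  i=4: C(7,4)·!3 = 35·2 = 70
  i=5: C(7,5)·!2 = 21·1 = 21
  i=6: C(7,6)·!1 = 7·0 = 0
  i=7: C(7,7)·!0 = 1·1 = 1
Total = 92.

92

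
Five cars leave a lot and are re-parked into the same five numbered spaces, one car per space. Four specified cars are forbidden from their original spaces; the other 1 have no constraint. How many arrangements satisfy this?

53

Let A_j be the event that the j-th constrained one is fixed. By inclusion-exclusion over the 4 events:
Σ_{j=0}^{4} (-1)^j C(4,j)(5-j)!
= C(4,0)·5! - C(4,1)·4! + C(4,2)·3! - C(4,3)·2! + C(4,4)·1!
= 120 - 96 + 36 - 8 + 1
= 53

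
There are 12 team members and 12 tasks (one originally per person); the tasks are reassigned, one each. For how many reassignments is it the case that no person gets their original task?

176214841

!12 is the nearest integer to 12!/e.
12! = 479001600, and 479001600/e ≈ 176214840.93, so !12 = 176214841.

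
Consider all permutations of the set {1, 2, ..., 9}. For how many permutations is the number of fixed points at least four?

6883

Sum C(9,i)·!(9-i) for i = 4..9:
  i=4: C(9,4)·!5 = 126·44 = 5544
  i=5: C(9,5)·!4 = 126·9 = 1134
  i=6: C(9,6)·!3 = 84·2 = 168
  i=7: C(9,7)·!2 = 36·1 = 36
  i=8: C(9,8)·!1 = 9·0 = 0
  i=9: C(9,9)·!0 = 1·1 = 1
Total = 6883.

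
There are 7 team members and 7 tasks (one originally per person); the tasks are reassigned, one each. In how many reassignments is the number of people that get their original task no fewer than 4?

Sum C(7,i)·!(7-i) for i = 4..7:
  i=4: C(7,4)·!3 = 35·2 = 70
  i=5: C(7,5)·!2 = 21·1 = 21
  i=6: C(7,6)·!1 = 7·0 = 0
  i=7: C(7,7)·!0 = 1·1 = 1
Total = 92.

92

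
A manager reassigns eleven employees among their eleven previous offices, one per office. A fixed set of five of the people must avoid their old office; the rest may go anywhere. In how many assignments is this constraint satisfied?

25022880

Let A_j be the event that the j-th constrained one is fixed. By inclusion-exclusion over the 5 events:
Σ_{j=0}^{5} (-1)^j C(5,j)(11-j)!
= C(5,0)·11! - C(5,1)·10! + C(5,2)·9! - C(5,3)·8! + C(5,4)·7! - C(5,5)·6!
= 39916800 - 18144000 + 3628800 - 403200 + 25200 - 720
= 25022880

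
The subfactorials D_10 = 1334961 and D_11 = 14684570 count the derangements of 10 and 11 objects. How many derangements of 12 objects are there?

176214841

D_12 = (12-1)·(D_11 + D_10) = 11·(14684570 + 1334961) = 11·16019531 = 176214841.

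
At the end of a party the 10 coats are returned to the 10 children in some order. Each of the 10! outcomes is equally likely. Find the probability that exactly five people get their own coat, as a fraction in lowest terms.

11/3600

Favorable outcomes: C(10,5)·!5 = 252·44 = 11088.
Total outcomes: 10! = 3628800.
Probability = 11088/3628800 = 11/3600.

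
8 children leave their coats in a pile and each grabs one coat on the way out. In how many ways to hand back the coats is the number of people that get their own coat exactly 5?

112

Choose which 5 of the 8 are fixed: C(8,5) = 56.
The remaining 3 must be deranged: !3 = 2.
Total: 56 × 2 = 112.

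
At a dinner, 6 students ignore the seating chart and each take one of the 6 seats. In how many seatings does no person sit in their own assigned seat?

265

Use !n = n·!(n-1) + (-1)^n.
!6 = 6·44 + 1 = 265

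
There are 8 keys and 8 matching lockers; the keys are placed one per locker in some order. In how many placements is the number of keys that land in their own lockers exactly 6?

Pick the 6 fixed positions: C(8,6) = 28 ways.
The other 2 form a derangement: !2 = 1.
Total: 28 × 1 = 28.

28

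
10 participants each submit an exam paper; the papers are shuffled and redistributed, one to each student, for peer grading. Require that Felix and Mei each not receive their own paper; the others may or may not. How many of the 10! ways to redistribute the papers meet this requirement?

2943360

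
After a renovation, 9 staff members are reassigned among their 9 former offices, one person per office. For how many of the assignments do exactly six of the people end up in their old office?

Choose which 6 of the 9 are fixed: C(9,6) = 84.
The other 3 form a derangement: !3 = 2.
Total: 84 × 2 = 168.

168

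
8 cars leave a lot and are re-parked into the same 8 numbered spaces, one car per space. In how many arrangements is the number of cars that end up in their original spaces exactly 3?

2464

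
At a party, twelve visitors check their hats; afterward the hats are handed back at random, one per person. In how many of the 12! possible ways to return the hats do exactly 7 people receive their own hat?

Pick the 7 fixed positions: C(12,7) = 792 ways.
The remaining 5 must be deranged: !5 = 44.
Total: 792 × 44 = 34848.

34848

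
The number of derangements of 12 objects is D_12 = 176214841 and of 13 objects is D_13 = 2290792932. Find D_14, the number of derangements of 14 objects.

D_14 = (14-1)·(D_13 + D_12) = 13·(2290792932 + 176214841) = 13·2467007773 = 32071101049.

32071101049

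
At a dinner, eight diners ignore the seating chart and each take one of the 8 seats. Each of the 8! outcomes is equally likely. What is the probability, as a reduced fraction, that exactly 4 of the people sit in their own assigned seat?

Favorable outcomes: C(8,4)·!4 = 70·9 = 630.
Total outcomes: 8! = 40320.
Probability = 630/40320 = 1/64.

1/64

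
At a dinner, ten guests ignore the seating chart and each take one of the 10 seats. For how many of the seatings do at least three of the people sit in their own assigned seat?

Sum C(10,i)·!(10-i) for i = 3..10:
  i=3: C(10,3)·!7 = 120·1854 = 222480
  i=4: C(10,4)·!6 = 210·265 = 55650
  i=5: C(10,5)·!5 = 252·44 = 11088
  i=6: C(10,6)·!4 = 210·9 = 1890
  i=7: C(10,7)·!3 = 120·2 = 240
  i=8: C(10,8)·!2 = 45·1 = 45
  i=9: C(10,9)·!1 = 10·0 = 0
  i=10: C(10,10)·!0 = 1·1 = 1
Total = 291394.

291394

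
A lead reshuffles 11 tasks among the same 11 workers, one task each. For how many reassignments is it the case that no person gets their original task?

14684570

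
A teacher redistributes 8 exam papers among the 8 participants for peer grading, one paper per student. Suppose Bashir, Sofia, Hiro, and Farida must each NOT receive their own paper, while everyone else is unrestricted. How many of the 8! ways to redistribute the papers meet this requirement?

24024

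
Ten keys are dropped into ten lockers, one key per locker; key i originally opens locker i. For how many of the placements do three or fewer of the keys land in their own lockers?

3559886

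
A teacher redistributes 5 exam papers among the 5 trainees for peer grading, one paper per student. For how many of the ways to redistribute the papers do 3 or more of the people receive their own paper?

# with exactly i fixed is C(5,i)·!(5-i); sum over i=3..5:
  i=3: C(5,3)·!2 = 10·1 = 10
  i=4: C(5,4)·!1 = 5·0 = 0
  i=5: C(5,5)·!0 = 1·1 = 1
Total = 11.

11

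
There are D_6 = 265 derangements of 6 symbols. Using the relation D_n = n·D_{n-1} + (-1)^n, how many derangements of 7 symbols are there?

1854

D_7 = 7·265 - 1 = 1854.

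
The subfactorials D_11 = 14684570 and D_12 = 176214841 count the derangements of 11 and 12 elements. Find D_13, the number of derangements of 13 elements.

2290792932

D_13 = (13-1)·(D_12 + D_11) = 12·(176214841 + 14684570) = 12·190899411 = 2290792932.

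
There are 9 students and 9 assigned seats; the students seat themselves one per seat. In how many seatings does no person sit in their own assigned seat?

133496

Use !n = n·!(n-1) + (-1)^n.
!9 = 9·14833 - 1 = 133496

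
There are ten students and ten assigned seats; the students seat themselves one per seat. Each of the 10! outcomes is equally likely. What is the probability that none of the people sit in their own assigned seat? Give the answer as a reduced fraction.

Favorable outcomes: !10 = 1334961.
Total outcomes: 10! = 3628800.
Probability = 1334961/3628800 = 16481/44800.

16481/44800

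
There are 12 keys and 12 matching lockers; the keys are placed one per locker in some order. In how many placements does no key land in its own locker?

The subfactorial !12 = [12!/e] (nearest integer).
12! = 479001600, and 479001600/e ≈ 176214840.93, so !12 = 176214841.

176214841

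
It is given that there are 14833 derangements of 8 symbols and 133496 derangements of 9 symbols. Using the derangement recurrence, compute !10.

1334961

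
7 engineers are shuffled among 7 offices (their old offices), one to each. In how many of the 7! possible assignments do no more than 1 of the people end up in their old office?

3709

Sum C(7,i)·!(7-i) for i = 0..1:
  i=0: C(7,0)·!7 = 1·1854 = 1854
  i=1: C(7,1)·!6 = 7·265 = 1855
Total = 3709.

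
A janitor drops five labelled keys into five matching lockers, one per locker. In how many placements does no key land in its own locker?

The number of derangements of 5 is !5 = Σ_{k=0}^{5} (-1)^k·5!/k!
= 5! - 5!/1! + 5!/2! - 5!/3! + 5!/4! - 5!/5!
= 120 - 120 + 60 - 20 + 5 - 1
= 44

44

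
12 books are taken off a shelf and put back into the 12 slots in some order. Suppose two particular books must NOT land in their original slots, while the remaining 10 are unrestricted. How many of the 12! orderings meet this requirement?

402796800

Let A_j be the event that the j-th constrained one is fixed. By inclusion-exclusion over the 2 events:
Σ_{j=0}^{2} (-1)^j C(2,j)(12-j)!
= C(2,0)·12! - C(2,1)·11! + C(2,2)·10!
= 479001600 - 79833600 + 3628800
= 402796800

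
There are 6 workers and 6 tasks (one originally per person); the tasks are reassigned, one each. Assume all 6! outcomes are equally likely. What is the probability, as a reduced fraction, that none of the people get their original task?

53/144

Favorable outcomes: !6 = 265.
Total outcomes: 6! = 720.
Probability = 265/720 = 53/144.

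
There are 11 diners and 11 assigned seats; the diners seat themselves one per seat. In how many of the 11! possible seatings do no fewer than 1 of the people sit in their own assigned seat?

# with exactly i fixed is C(11,i)·!(11-i); sum over i=1..11:
  i=1: C(11,1)·!10 = 11·1334961 = 14684571
  i=2: C(11,2)·!9 = 55·133496 = 7342280
  i=3: C(11,3)·!8 = 165·14833 = 2447445
  i=4: C(11,4)·!7 = 330·1854 = 611820
  i=5: C(11,5)·!6 = 462·265 = 122430
  i=6: C(11,6)·!5 = 462·44 = 20328
  i=7: C(11,7)·!4 = 330·9 = 2970
  i=8: C(11,8)·!3 = 165·2 = 330
  i=9: C(11,9)·!2 = 55·1 = 55
  i=10: C(11,10)·!1 = 11·0 = 0
  i=11: C(11,11)·!0 = 1·1 = 1
Total = 25232230.

25232230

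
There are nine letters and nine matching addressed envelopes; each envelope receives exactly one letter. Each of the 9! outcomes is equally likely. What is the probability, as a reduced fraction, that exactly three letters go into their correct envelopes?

53/864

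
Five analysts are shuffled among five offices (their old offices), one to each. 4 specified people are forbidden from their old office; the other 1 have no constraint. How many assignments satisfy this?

53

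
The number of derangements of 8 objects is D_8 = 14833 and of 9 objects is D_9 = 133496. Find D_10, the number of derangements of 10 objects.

1334961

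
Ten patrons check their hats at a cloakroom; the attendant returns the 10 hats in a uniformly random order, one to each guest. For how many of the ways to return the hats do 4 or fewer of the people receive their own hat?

Sum C(10,i)·!(10-i) for i = 0..4:
  i=0: C(10,0)·!10 = 1·1334961 = 1334961
  i=1: C(10,1)·!9 = 10·133496 = 1334960
  i=2: C(10,2)·!8 = 45·14833 = 667485
  i=3: C(10,3)·!7 = 120·1854 = 222480
  i=4: C(10,4)·!6 = 210·265 = 55650
Total = 3615536.

3615536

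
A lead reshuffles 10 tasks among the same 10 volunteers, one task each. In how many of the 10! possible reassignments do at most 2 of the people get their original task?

3337406

# with exactly i fixed is C(10,i)·!(10-i); sum over i=0..2:
  i=0: C(10,0)·!10 = 1·1334961 = 1334961
  i=1: C(10,1)·!9 = 10·133496 = 1334960
  i=2: C(10,2)·!8 = 45·14833 = 667485
Total = 3337406.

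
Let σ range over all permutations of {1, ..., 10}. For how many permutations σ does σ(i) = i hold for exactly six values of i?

1890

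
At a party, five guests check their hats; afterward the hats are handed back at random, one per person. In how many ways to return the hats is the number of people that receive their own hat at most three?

119

Sum C(5,i)·!(5-i) for i = 0..3:
  i=0: C(5,0)·!5 = 1·44 = 44
  i=1: C(5,1)·!4 = 5·9 = 45
  i=2: C(5,2)·!3 = 10·2 = 20
  i=3: C(5,3)·!2 = 10·1 = 10
Total = 119.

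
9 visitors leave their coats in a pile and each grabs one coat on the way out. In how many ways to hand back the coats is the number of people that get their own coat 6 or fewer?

# with exactly i fixed is C(9,i)·!(9-i); sum over i=0..6:
  i=0: C(9,0)·!9 = 1·133496 = 133496
  i=1: C(9,1)·!8 = 9·14833 = 133497
  i=2: C(9,2)·!7 = 36·1854 = 66744
  i=3: C(9,3)·!6 = 84·265 = 22260
  i=4: C(9,4)·!5 = 126·44 = 5544
  i=5: C(9,5)·!4 = 126·9 = 1134
  i=6: C(9,6)·!3 = 84·2 = 168
Total = 362843.

362843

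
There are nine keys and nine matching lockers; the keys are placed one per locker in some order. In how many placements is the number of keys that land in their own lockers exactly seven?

36

Pick the 7 fixed positions: C(9,7) = 36 ways.
The other 2 form a derangement: !2 = 1.
Total: 36 × 1 = 36.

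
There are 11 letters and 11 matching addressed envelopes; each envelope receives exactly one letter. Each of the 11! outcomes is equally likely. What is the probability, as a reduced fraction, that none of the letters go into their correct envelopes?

Favorable outcomes: !11 = 14684570.
Total outcomes: 11! = 39916800.
Probability = 14684570/39916800 = 1468457/3991680.

1468457/3991680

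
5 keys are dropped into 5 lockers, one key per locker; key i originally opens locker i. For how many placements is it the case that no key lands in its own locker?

44

By inclusion-exclusion, !5 = Σ (-1)^k · 5!/k! for k=0..5
= 5! - 5!/1! + 5!/2! - 5!/3! + 5!/4! - 5!/5!
= 120 - 120 + 60 - 20 + 5 - 1
= 44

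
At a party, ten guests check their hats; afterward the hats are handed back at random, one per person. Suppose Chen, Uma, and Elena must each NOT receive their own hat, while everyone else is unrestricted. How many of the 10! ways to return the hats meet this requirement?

2656080

Let A_j be the event that the j-th constrained one is fixed. By inclusion-exclusion over the 3 events:
Σ_{j=0}^{3} (-1)^j C(3,j)(10-j)!
= C(3,0)·10! - C(3,1)·9! + C(3,2)·8! - C(3,3)·7!
= 3628800 - 1088640 + 120960 - 5040
= 2656080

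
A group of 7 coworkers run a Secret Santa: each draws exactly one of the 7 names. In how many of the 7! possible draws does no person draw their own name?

1854

Use !n = n·!(n-1) + (-1)^n.
!7 = 7·265 - 1 = 1854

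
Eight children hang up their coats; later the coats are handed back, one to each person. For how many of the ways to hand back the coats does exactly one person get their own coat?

14832

Pick the single fixed position: C(8,1) = 8 ways.
The other 7 form a derangement: !7 = 1854.
Total: 8 × 1854 = 14832.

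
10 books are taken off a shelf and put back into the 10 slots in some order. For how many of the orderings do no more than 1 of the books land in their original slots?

2669921

# with exactly i fixed is C(10,i)·!(10-i); sum over i=0..1:
  i=0: C(10,0)·!10 = 1·1334961 = 1334961
  i=1: C(10,1)·!9 = 10·133496 = 1334960
Total = 2669921.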